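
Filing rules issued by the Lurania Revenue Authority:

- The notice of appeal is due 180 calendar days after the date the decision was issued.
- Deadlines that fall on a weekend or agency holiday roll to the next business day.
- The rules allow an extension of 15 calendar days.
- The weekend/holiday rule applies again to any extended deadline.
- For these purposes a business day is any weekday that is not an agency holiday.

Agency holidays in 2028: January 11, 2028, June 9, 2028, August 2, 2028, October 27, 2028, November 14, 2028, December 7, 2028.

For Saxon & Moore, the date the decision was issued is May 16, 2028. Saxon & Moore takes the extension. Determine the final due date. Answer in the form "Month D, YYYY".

November 28, 2028

180 calendar days after May 16, 2028 is November 12, 2028.
November 12, 2028 falls on a Sunday. Rolling to the next business day gives November 13, 2028, a Monday.
Add the 15 calendar-day extension to November 13, 2028: November 28, 2028.
Since November 28, 2028 is a Tuesday and not a holiday, the date is unchanged.
Final deadline: November 28, 2028.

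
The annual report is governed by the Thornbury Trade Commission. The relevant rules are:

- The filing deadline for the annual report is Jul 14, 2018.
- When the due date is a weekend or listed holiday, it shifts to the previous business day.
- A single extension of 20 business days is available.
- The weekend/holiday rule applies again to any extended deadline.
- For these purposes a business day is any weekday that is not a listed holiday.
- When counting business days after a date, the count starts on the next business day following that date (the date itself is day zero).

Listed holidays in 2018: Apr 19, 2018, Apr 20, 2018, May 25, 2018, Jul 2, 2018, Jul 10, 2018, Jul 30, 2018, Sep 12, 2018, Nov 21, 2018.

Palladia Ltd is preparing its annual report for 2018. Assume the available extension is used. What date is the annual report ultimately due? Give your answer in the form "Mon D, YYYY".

Aug 13, 2018

Start from the fixed due date, Jul 14, 2018.
Jul 14, 2018 falls on a Saturday. Rolling to the preceding business day gives Jul 13, 2018, a Friday.
Counting 20 further business days from Jul 13, 2018 reaches Aug 13, 2018.
Aug 13, 2018 falls on a Monday, which is a business day, so no adjustment is needed.
The final due date is Aug 13, 2018.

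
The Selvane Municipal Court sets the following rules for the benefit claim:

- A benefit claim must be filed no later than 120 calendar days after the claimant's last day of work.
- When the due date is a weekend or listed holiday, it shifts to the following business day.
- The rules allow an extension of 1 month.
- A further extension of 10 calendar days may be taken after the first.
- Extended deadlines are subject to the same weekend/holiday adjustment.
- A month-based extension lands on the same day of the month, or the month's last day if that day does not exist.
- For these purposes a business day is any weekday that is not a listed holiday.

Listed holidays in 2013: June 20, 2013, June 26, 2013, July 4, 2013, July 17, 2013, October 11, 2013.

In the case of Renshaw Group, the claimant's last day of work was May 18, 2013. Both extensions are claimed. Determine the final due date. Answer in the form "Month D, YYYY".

120 calendar days after May 18, 2013 is September 15, 2013.
September 15, 2013 is a Sunday; the next business day is September 16, 2013 (Monday).
Add 1 month to September 16, 2013: October 16, 2013.
October 16, 2013 (Wednesday) is already a business day.
With the 10-day extension, October 16, 2013 becomes October 26, 2013.
October 26, 2013 falls on a Saturday. Rolling to the next business day gives October 28, 2013, a Monday.
The final due date is October 28, 2013.

October 28, 2013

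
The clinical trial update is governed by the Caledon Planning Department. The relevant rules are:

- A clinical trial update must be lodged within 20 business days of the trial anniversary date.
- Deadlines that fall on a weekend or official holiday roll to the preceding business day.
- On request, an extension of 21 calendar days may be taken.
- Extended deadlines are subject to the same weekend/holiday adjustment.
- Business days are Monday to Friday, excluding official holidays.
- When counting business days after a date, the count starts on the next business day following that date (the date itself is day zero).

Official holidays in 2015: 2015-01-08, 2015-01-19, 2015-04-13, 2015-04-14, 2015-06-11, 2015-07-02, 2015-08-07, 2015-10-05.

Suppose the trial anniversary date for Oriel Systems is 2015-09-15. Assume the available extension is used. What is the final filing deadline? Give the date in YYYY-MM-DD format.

Counting 20 business days after 2015-09-15 (skipping weekends and listed holidays) reaches 2015-10-14.
Since 2015-10-14 is a Wednesday and not a holiday, the date is unchanged.
The 21-calendar-day extension moves the deadline from 2015-10-14 to 2015-11-04.
2015-11-04 is a Wednesday and not a listed holiday, so it stands.
Final deadline: 2015-11-04.

2015-11-04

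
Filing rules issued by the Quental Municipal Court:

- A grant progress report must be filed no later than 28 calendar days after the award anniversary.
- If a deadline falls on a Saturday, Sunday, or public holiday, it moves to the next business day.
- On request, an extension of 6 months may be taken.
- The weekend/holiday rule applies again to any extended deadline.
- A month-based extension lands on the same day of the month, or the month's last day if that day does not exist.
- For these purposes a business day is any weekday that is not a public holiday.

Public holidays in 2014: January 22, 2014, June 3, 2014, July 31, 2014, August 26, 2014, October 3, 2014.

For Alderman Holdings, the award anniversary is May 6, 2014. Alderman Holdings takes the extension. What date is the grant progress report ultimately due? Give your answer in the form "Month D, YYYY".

28 calendar days after May 6, 2014 is June 3, 2014.
June 3, 2014 falls on a listed holiday. Rolling to the next business day gives June 4, 2014, a Wednesday.
The 6 months extension carries June 4, 2014 to December 4, 2014.
December 4, 2014 is a Thursday and not a listed holiday, so it stands.
Deadline: December 4, 2014.

December 4, 2014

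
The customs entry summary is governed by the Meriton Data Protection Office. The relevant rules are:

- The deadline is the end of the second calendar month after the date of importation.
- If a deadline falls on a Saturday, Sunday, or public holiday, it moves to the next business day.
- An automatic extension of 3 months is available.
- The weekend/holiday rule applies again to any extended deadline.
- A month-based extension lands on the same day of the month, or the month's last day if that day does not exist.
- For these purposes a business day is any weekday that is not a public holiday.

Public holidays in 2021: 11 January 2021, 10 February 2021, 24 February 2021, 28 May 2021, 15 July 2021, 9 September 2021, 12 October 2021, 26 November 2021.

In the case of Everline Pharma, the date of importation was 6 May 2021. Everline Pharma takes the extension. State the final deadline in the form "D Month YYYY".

2 months after 6 May 2021 falls in July 2021; the last day of that month is 31 July 2021.
31 July 2021 is a Saturday, so it moves to the next business day, 2 August 2021 (Monday).
The 3 months extension carries 2 August 2021 to 2 November 2021.
2 November 2021 falls on a Tuesday, which is a business day, so no adjustment is needed.
Deadline: 2 November 2021.

2 November 2021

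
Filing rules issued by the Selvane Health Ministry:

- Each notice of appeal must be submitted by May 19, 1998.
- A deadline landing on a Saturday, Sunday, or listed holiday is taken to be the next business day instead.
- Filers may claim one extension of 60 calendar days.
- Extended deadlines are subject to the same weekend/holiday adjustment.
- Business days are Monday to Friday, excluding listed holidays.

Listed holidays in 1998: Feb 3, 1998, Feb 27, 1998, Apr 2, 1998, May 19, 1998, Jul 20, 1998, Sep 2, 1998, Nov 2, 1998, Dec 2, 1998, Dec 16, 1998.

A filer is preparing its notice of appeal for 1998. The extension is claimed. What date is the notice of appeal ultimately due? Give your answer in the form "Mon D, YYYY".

The statutory due date is May 19, 1998.
May 19, 1998 is a listed holiday, so it moves to the next business day, May 20, 1998 (Wednesday).
Add the 60 calendar-day extension to May 20, 1998: Jul 19, 1998.
Jul 19, 1998 falls on a Sunday. Rolling to the next business day gives Jul 21, 1998, a Tuesday.
The final due date is Jul 21, 1998.

Jul 21, 1998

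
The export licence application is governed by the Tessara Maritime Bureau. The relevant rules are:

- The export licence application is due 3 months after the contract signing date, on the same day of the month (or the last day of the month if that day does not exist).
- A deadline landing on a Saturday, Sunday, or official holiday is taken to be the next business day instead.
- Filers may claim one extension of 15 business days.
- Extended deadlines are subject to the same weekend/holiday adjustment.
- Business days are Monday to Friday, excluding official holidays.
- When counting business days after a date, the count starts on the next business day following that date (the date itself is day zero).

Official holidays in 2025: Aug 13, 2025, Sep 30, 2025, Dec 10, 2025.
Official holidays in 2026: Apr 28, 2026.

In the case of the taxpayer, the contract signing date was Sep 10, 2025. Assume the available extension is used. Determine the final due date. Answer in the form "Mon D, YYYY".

3 months from Sep 10, 2025 is Dec 10, 2025.
Dec 10, 2025 is a listed holiday, so it moves to the next business day, Dec 11, 2025 (Thursday).
Applying the 15-business-day extension: 15 business days after Dec 11, 2025 is Jan 1, 2026.
Jan 1, 2026 is a Thursday and not a listed holiday, so it stands.
Deadline: Jan 1, 2026.

Jan 1, 2026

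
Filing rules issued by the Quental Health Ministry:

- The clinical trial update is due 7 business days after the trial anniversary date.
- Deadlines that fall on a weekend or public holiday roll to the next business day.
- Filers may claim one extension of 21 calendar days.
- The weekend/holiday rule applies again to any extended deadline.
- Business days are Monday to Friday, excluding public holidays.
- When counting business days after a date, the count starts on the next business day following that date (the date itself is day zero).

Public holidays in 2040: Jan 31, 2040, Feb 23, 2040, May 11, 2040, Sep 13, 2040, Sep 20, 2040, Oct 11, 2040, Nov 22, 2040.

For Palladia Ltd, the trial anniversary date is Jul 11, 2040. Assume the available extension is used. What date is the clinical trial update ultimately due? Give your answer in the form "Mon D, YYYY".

Aug 10, 2040

Starting the day after Jul 11, 2040 and counting 7 business days lands on Jul 20, 2040.
Jul 20, 2040 is a Friday and not a listed holiday, so it stands.
The 21-calendar-day extension moves the deadline from Jul 20, 2040 to Aug 10, 2040.
Aug 10, 2040 falls on a Friday, which is a business day, so no adjustment is needed.
So the filing is due Aug 10, 2040.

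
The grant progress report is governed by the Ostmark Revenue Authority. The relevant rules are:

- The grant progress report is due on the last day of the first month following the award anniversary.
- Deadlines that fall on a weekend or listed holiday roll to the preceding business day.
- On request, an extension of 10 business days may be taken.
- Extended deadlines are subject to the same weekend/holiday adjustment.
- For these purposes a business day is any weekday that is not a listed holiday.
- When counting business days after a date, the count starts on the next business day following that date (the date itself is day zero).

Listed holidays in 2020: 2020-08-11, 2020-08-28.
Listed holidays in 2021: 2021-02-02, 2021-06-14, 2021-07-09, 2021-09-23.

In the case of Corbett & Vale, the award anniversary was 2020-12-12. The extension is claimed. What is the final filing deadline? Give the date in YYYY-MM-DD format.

The first month after 2020-12-12 is January 2021, whose last day is 2021-01-31.
2021-01-31 is a Sunday; the preceding business day is 2021-01-29 (Friday).
Counting 10 further business days from 2021-01-29 reaches 2021-02-15.
2021-02-15 (Monday) is already a business day.
Deadline: 2021-02-15.

2021-02-15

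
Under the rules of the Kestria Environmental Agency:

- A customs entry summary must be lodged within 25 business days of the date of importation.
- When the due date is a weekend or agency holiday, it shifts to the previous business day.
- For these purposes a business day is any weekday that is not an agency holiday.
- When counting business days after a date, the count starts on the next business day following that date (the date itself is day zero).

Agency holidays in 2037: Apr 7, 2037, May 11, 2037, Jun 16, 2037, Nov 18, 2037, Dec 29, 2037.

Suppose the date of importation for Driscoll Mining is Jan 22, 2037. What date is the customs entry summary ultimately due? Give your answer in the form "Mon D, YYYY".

Counting 25 business days after Jan 22, 2037 (skipping weekends and listed holidays) reaches Feb 26, 2037.
Since Feb 26, 2037 is a Thursday and not a holiday, the date is unchanged.
So the filing is due Feb 26, 2037.

Feb 26, 2037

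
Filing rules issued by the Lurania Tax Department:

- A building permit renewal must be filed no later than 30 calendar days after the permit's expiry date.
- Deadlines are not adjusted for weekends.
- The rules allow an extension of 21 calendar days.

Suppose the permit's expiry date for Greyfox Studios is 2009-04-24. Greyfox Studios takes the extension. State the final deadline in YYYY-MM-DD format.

Trigger date 2009-04-24 + 30 calendar days = 2009-05-24.
2009-05-24 is a Sunday; no weekend or holiday adjustment applies.
With the 21-day extension, 2009-05-24 becomes 2009-06-14.
No adjustment is made for weekends or holidays, so 2009-06-14 stands.
So the filing is due 2009-06-14.

2009-06-14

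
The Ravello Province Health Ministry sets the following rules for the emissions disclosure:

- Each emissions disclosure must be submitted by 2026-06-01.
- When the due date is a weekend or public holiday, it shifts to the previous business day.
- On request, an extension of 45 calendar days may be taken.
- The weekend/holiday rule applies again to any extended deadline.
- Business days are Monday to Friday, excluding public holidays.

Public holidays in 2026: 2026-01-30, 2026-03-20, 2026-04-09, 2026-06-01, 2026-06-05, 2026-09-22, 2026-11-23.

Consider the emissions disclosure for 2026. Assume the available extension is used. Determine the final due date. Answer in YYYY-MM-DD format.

Start from the fixed due date, 2026-06-01.
2026-06-01 is a listed holiday, so it moves to the preceding business day, 2026-05-29 (Friday).
The 45-calendar-day extension moves the deadline from 2026-05-29 to 2026-07-13.
Since 2026-07-13 is a Monday and not a holiday, the date is unchanged.
Final deadline: 2026-07-13.

2026-07-13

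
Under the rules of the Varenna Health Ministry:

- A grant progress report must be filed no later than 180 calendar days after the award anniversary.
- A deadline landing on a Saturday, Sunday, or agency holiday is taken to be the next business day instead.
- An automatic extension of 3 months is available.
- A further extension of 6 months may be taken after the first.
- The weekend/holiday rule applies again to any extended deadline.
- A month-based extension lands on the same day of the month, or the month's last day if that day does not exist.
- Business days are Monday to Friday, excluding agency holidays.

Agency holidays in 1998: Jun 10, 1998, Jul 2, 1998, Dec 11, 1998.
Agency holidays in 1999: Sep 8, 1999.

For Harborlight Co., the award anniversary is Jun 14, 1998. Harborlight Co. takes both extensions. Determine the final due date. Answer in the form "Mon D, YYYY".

Trigger date Jun 14, 1998 + 180 calendar days = Dec 11, 1998.
Dec 11, 1998 falls on a listed holiday. Rolling to the next business day gives Dec 14, 1998, a Monday.
The 3 months extension carries Dec 14, 1998 to Mar 14, 1999.
Mar 14, 1999 is a Sunday; the next business day is Mar 15, 1999 (Monday).
Applying the 6 months extension: 6 months after Mar 15, 1999 is Sep 15, 1999.
Since Sep 15, 1999 is a Wednesday and not a holiday, the date is unchanged.
The final due date is Sep 15, 1999.

Sep 15, 1999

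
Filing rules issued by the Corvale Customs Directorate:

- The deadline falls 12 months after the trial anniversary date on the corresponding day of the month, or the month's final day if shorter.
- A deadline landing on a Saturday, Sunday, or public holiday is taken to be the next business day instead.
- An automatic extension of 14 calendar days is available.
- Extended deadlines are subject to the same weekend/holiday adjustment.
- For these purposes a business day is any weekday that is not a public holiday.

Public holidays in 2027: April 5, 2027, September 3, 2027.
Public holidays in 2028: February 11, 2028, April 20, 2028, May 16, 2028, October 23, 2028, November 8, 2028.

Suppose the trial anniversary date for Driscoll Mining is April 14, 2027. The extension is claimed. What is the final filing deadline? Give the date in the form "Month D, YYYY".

April 28, 2028

Moving 12 months forward from April 14, 2027 on the corresponding day gives April 14, 2028.
April 14, 2028 (Friday) is already a business day.
Add the 14 calendar-day extension to April 14, 2028: April 28, 2028.
April 28, 2028 is a Friday and not a listed holiday, so it stands.
Final deadline: April 28, 2028.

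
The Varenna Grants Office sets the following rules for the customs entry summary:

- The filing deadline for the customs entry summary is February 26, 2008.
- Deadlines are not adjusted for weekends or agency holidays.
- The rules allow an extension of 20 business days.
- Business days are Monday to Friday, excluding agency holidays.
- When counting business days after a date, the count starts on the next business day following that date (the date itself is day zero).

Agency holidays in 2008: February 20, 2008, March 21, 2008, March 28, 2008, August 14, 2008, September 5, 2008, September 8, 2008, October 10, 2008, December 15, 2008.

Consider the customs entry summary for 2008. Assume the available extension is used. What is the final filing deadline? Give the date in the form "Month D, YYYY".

March 26, 2008

The stated deadline is February 26, 2008.
No adjustment is made for weekends or holidays, so February 26, 2008 stands.
Applying the 20-business-day extension: 20 business days after February 26, 2008 is March 26, 2008.
No adjustment is made for weekends or holidays, so March 26, 2008 stands.
Deadline: March 26, 2008.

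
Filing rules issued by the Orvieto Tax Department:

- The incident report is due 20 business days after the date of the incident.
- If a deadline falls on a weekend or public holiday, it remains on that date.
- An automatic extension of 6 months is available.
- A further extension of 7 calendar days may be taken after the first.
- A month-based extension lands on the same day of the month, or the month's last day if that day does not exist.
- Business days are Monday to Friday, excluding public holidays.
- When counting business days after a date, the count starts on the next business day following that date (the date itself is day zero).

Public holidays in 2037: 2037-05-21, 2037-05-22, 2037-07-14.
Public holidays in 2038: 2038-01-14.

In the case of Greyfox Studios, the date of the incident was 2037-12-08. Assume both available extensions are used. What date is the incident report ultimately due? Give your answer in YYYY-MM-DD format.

2038-07-12

Counting 20 business days after 2037-12-08 (skipping weekends and listed holidays) reaches 2038-01-05.
2038-01-05 falls on a Tuesday. The rules make no weekend/holiday allowance, so it remains 2038-01-05.
Applying the 6 months extension: 6 months after 2038-01-05 is 2038-07-05.
No adjustment is made for weekends or holidays, so 2038-07-05 stands.
The 7-calendar-day extension moves the deadline from 2038-07-05 to 2038-07-12.
2038-07-12 falls on a Monday. The rules make no weekend/holiday allowance, so it remains 2038-07-12.
So the filing is due 2038-07-12.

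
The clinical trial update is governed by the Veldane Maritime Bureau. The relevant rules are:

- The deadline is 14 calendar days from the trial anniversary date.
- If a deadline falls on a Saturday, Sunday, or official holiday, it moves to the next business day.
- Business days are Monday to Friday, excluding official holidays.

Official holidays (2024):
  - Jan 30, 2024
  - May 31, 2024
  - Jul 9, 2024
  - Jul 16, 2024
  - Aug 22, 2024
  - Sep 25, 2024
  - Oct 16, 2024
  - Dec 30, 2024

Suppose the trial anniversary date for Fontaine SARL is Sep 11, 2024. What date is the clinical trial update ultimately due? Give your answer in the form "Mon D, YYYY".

From Sep 11, 2024, 14 calendar days later is Sep 25, 2024.
Sep 25, 2024 falls on a listed holiday. Rolling to the next business day gives Sep 26, 2024, a Thursday.
Final deadline: Sep 26, 2024.

Sep 26, 2024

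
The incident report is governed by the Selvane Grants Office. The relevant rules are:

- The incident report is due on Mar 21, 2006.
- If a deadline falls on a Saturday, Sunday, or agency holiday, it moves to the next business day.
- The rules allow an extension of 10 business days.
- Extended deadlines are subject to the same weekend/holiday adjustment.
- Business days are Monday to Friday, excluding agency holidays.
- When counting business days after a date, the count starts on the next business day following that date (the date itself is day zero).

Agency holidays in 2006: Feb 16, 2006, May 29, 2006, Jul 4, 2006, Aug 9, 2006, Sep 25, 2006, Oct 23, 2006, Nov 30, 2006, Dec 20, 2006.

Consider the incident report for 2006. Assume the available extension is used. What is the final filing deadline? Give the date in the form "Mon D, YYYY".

The stated deadline is Mar 21, 2006.
Since Mar 21, 2006 is a Tuesday and not a holiday, the date is unchanged.
The 10-business-day extension runs from Mar 21, 2006 to Apr 4, 2006.
Apr 4, 2006 falls on a Tuesday, which is a business day, so no adjustment is needed.
Final deadline: Apr 4, 2006.

Apr 4, 2006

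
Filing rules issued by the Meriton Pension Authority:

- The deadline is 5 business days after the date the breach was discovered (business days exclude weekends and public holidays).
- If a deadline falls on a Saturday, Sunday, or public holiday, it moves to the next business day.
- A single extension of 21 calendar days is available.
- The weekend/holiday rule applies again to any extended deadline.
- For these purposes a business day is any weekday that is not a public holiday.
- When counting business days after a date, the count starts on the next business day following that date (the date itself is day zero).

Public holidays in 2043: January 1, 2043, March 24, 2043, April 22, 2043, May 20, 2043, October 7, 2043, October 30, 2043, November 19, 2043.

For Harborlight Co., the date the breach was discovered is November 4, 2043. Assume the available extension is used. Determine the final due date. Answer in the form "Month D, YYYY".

Starting the day after November 4, 2043 and counting 5 business days lands on November 11, 2043.
November 11, 2043 is a Wednesday and not a listed holiday, so it stands.
The 21-calendar-day extension moves the deadline from November 11, 2043 to December 2, 2043.
December 2, 2043 is a Wednesday and not a listed holiday, so it stands.
So the filing is due December 2, 2043.

December 2, 2043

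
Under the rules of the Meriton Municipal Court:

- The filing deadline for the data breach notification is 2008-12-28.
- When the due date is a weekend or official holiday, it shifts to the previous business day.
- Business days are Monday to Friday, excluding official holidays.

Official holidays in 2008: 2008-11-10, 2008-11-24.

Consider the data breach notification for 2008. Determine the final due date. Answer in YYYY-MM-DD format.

Start from the fixed due date, 2008-12-28.
2008-12-28 is a Sunday, so it moves to the preceding business day, 2008-12-26 (Friday).
So the filing is due 2008-12-26.

2008-12-26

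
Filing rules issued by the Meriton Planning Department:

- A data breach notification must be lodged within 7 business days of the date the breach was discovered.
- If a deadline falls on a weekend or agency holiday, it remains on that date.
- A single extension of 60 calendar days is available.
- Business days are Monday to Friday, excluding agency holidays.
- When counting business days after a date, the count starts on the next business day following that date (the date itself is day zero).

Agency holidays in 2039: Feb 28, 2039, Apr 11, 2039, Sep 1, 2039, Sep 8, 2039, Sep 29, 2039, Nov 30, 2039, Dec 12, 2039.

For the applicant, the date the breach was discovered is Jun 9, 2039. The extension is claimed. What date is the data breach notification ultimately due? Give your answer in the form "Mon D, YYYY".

Starting the day after Jun 9, 2039 and counting 7 business days lands on Jun 20, 2039.
No adjustment is made for weekends or holidays, so Jun 20, 2039 stands.
Applying the 60-calendar-day extension: Jun 20, 2039 + 60 days = Aug 19, 2039.
No adjustment is made for weekends or holidays, so Aug 19, 2039 stands.
So the filing is due Aug 19, 2039.

Aug 19, 2039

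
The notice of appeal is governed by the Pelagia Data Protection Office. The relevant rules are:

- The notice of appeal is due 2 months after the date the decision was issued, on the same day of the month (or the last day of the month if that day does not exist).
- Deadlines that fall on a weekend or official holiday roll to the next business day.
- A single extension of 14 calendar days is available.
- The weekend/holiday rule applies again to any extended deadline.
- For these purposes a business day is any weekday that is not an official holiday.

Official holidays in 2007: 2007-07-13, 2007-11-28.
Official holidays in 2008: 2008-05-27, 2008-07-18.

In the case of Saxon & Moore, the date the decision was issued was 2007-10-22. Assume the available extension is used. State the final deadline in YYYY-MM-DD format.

2 months after 2007-10-22, on the same day of the month, is 2007-12-22.
Because 2007-12-22 is a Saturday, the deadline becomes 2007-12-24 (Monday).
With the 14-day extension, 2007-12-24 becomes 2008-01-07.
2008-01-07 falls on a Monday, which is a business day, so no adjustment is needed.
So the filing is due 2008-01-07.

2008-01-07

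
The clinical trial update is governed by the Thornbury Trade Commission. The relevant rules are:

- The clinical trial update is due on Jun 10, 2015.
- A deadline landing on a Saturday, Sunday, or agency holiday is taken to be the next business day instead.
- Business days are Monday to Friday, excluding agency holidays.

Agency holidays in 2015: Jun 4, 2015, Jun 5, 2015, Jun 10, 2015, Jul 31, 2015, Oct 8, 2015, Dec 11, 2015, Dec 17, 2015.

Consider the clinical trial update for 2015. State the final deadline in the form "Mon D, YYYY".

Start from the fixed due date, Jun 10, 2015.
Because Jun 10, 2015 is a listed holiday, the deadline becomes Jun 11, 2015 (Thursday).
Deadline: Jun 11, 2015.

Jun 11, 2015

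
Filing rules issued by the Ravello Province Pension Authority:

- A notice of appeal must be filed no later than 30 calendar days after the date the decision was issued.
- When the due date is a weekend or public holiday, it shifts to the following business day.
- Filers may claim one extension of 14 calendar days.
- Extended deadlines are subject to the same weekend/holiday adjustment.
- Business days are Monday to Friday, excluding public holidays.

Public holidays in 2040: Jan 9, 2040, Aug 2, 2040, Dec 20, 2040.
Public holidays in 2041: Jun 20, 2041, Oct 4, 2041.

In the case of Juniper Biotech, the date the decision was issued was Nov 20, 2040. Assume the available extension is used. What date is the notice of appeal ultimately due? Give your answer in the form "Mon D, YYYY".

Jan 4, 2041

30 calendar days after Nov 20, 2040 is Dec 20, 2040.
Because Dec 20, 2040 is a listed holiday, the deadline becomes Dec 21, 2040 (Friday).
The 14-calendar-day extension moves the deadline from Dec 21, 2040 to Jan 4, 2041.
Since Jan 4, 2041 is a Friday and not a holiday, the date is unchanged.
So the filing is due Jan 4, 2041.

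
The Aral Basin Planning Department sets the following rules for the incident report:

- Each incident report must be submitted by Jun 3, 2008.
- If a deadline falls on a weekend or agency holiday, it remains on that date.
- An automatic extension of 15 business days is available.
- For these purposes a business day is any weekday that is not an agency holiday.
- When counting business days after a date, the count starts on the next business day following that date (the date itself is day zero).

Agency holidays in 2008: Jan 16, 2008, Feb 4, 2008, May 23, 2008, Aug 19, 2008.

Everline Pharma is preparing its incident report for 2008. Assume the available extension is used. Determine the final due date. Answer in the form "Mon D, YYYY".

Start from the fixed due date, Jun 3, 2008.
No adjustment is made for weekends or holidays, so Jun 3, 2008 stands.
The 15-business-day extension runs from Jun 3, 2008 to Jun 24, 2008.
Jun 24, 2008 is a Tuesday; no weekend or holiday adjustment applies.
Deadline: Jun 24, 2008.

Jun 24, 2008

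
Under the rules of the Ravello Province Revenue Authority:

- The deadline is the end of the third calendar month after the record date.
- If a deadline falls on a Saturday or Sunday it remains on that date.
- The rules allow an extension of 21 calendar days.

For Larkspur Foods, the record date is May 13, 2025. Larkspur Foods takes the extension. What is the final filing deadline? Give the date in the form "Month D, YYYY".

The third month after May 13, 2025 is August 2025, whose last day is August 31, 2025.
August 31, 2025 falls on a Sunday. The rules make no weekend/holiday allowance, so it remains August 31, 2025.
The 21-calendar-day extension moves the deadline from August 31, 2025 to September 21, 2025.
September 21, 2025 falls on a Sunday. The rules make no weekend/holiday allowance, so it remains September 21, 2025.
The final due date is September 21, 2025.

September 21, 2025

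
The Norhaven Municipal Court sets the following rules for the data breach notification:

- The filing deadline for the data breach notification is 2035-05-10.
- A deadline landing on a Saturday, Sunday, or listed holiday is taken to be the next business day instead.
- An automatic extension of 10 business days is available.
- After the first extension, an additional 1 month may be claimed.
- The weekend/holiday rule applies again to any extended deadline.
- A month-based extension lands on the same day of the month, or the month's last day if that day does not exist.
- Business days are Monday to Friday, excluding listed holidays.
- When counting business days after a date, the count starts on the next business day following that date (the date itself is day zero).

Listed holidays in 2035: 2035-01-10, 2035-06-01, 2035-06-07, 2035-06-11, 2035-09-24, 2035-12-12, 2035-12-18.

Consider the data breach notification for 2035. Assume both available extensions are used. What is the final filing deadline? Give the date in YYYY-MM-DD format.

The statutory due date is 2035-05-10.
2035-05-10 falls on a Thursday, which is a business day, so no adjustment is needed.
Counting 10 further business days from 2035-05-10 reaches 2035-05-24.
2035-05-24 (Thursday) is already a business day.
The 1 month extension carries 2035-05-24 to 2035-06-24.
Because 2035-06-24 is a Sunday, the deadline becomes 2035-06-25 (Monday).
So the filing is due 2035-06-25.

2035-06-25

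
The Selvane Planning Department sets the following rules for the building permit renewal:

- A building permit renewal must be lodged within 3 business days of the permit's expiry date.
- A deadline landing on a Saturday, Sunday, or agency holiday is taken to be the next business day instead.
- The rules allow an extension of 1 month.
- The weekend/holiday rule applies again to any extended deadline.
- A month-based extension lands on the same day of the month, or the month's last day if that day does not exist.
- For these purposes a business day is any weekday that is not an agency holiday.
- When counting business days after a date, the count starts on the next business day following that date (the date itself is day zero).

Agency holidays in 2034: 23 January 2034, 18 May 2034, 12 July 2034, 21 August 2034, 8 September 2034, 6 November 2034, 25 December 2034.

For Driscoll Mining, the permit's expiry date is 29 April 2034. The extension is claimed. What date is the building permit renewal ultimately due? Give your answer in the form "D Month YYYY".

5 June 2034

3 business days after 29 April 2034, excluding weekends and holidays, is 3 May 2034.
3 May 2034 is a Wednesday and not a listed holiday, so it stands.
Add 1 month to 3 May 2034: 3 June 2034.
3 June 2034 is a Saturday; the next business day is 5 June 2034 (Monday).
So the filing is due 5 June 2034.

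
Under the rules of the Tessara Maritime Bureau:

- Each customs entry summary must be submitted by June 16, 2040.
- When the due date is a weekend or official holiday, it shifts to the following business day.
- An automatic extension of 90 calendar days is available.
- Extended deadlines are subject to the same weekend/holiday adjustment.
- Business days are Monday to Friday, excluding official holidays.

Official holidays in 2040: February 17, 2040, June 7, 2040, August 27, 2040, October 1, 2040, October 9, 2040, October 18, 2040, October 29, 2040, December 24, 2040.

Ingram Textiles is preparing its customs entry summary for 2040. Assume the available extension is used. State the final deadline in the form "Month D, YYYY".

September 17, 2040

Start from the fixed due date, June 16, 2040.
June 16, 2040 is a Saturday; the next business day is June 18, 2040 (Monday).
The 90-calendar-day extension moves the deadline from June 18, 2040 to September 16, 2040.
September 16, 2040 falls on a Sunday. Rolling to the next business day gives September 17, 2040, a Monday.
The final due date is September 17, 2040.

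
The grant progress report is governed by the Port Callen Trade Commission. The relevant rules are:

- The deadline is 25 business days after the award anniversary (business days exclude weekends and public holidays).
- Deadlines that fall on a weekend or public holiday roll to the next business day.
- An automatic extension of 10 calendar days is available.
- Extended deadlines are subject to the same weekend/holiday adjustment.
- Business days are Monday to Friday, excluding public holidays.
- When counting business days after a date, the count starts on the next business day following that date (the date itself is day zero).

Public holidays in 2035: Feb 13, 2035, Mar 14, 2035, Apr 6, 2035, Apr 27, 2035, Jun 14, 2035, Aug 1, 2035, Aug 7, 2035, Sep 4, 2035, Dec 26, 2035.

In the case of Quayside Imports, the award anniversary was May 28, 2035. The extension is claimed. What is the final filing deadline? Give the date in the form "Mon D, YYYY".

Jul 13, 2035

25 business days after May 28, 2035, excluding weekends and holidays, is Jul 3, 2035.
Jul 3, 2035 is a Tuesday and not a listed holiday, so it stands.
With the 10-day extension, Jul 3, 2035 becomes Jul 13, 2035.
Jul 13, 2035 is a Friday and not a listed holiday, so it stands.
Final deadline: Jul 13, 2035.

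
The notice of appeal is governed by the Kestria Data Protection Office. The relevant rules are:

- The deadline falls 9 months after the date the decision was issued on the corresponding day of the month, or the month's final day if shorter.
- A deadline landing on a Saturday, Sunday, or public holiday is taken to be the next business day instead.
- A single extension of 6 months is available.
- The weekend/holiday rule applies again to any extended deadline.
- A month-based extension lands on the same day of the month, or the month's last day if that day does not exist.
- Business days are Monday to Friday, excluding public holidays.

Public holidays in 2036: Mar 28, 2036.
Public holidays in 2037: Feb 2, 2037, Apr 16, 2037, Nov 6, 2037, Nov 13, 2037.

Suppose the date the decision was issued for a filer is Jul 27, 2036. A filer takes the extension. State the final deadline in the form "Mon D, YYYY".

Oct 27, 2037

9 months after Jul 27, 2036, on the same day of the month, is Apr 27, 2037.
Apr 27, 2037 falls on a Monday, which is a business day, so no adjustment is needed.
The 6 months extension carries Apr 27, 2037 to Oct 27, 2037.
Oct 27, 2037 is a Tuesday and not a listed holiday, so it stands.
Final deadline: Oct 27, 2037.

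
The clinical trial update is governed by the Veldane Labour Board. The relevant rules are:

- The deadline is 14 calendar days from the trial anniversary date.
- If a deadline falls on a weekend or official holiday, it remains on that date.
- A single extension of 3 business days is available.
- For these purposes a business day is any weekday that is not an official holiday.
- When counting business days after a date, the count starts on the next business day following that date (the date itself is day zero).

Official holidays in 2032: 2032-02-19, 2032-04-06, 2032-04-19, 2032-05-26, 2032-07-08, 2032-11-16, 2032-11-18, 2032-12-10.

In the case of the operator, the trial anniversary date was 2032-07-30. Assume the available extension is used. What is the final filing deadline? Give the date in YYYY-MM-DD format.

Trigger date 2032-07-30 + 14 calendar days = 2032-08-13.
2032-08-13 falls on a Friday. The rules make no weekend/holiday allowance, so it remains 2032-08-13.
Counting 3 further business days from 2032-08-13 reaches 2032-08-18.
No adjustment is made for weekends or holidays, so 2032-08-18 stands.
So the filing is due 2032-08-18.

2032-08-18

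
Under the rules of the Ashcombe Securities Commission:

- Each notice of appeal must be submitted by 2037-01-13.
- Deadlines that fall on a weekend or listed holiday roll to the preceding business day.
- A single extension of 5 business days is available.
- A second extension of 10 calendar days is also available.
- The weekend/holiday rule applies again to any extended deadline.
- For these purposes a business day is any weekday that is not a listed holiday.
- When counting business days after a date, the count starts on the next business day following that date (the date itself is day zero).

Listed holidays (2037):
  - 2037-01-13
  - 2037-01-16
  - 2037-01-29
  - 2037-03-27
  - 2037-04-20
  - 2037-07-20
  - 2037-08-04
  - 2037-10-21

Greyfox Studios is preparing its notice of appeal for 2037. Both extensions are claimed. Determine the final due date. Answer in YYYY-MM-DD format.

2037-01-30

The stated deadline is 2037-01-13.
2037-01-13 is a listed holiday; the preceding business day is 2037-01-12 (Monday).
Counting 5 further business days from 2037-01-12 reaches 2037-01-21.
2037-01-21 falls on a Wednesday, which is a business day, so no adjustment is needed.
Add the 10 calendar-day extension to 2037-01-21: 2037-01-31.
2037-01-31 falls on a Saturday. Rolling to the preceding business day gives 2037-01-30, a Friday.
Deadline: 2037-01-30.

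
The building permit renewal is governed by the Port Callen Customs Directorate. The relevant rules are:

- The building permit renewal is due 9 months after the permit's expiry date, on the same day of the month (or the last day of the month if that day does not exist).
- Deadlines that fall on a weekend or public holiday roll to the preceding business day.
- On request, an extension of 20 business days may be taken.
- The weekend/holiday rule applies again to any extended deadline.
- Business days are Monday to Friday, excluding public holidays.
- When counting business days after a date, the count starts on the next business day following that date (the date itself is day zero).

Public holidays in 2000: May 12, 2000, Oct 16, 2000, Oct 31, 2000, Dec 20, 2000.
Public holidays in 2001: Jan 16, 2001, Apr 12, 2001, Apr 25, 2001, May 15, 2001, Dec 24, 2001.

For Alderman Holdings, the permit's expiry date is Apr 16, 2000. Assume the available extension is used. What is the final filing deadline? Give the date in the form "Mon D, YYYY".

Feb 13, 2001

9 months after Apr 16, 2000, on the same day of the month, is Jan 16, 2001.
Because Jan 16, 2001 is a listed holiday, the deadline becomes Jan 15, 2001 (Monday).
Counting 20 further business days from Jan 15, 2001 reaches Feb 13, 2001.
Feb 13, 2001 (Tuesday) is already a business day.
So the filing is due Feb 13, 2001.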